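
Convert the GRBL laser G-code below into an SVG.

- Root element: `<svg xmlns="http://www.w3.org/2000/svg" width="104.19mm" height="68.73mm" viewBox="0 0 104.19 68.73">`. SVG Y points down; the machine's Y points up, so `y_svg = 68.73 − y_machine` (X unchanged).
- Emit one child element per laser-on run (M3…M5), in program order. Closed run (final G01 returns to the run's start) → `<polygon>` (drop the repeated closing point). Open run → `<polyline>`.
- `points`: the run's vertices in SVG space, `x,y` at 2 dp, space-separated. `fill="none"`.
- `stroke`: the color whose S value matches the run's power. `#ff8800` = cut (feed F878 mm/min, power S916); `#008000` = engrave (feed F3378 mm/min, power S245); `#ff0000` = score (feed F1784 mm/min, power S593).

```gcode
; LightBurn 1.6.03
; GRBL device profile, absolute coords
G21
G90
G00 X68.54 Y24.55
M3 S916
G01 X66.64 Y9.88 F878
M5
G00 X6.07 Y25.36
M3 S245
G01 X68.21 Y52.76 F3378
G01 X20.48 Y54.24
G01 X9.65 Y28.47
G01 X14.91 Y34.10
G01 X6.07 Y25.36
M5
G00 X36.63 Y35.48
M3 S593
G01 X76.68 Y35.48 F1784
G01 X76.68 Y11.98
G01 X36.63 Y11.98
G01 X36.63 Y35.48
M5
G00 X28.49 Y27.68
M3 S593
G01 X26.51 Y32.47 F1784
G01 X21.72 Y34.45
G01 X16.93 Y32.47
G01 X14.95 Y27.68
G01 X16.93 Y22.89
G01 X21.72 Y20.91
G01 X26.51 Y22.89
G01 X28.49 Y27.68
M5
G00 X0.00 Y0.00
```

<svg xmlns="http://www.w3.org/2000/svg" width="104.19mm" height="68.73mm" viewBox="0 0 104.19 68.73">
  <polyline points="68.54,44.18 66.64,58.85" fill="none" stroke="#ff8800"/>
  <polygon points="6.07,43.37 68.21,15.97 20.48,14.49 9.65,40.26 14.91,34.63" fill="none" stroke="#008000"/>
  <polygon points="36.63,33.25 76.68,33.25 76.68,56.75 36.63,56.75" fill="none" stroke="#ff0000"/>
  <polygon points="28.49,41.05 26.51,36.26 21.72,34.28 16.93,36.26 14.95,41.05 16.93,45.84 21.72,47.82 26.51,45.84" fill="none" stroke="#ff0000"/>
</svg>

Each laser-on run becomes one SVG element. Flip Y back into SVG space with y_svg = 68.73 − y_machine.

Run 1: power S916 maps to stroke `#ff8800` (cut). The run is open, so emit a `<polyline>` with points (Y-flipped): 68.54,44.18 66.64,58.85.

Run 2: the run's S245 means `#008000` (engrave). The run returns to its start, so emit a `<polygon>` with points (Y-flipped): 6.07,43.37 68.21,15.97 20.48,14.49 9.65,40.26 14.91,34.63.

Run 3: the run's S593 means `#ff0000` (score). The run returns to its start, so emit a `<polygon>` with points (Y-flipped): 36.63,33.25 76.68,33.25 76.68,56.75 36.63,56.75.

Run 4: S593 ⇒ score layer `#ff0000`. The run returns to its start, so emit a `<polygon>` with points (Y-flipped): 28.49,41.05 26.51,36.26 21.72,34.28 16.93,36.26 14.95,41.05 16.93,45.84 21.72,47.82 26.51,45.84.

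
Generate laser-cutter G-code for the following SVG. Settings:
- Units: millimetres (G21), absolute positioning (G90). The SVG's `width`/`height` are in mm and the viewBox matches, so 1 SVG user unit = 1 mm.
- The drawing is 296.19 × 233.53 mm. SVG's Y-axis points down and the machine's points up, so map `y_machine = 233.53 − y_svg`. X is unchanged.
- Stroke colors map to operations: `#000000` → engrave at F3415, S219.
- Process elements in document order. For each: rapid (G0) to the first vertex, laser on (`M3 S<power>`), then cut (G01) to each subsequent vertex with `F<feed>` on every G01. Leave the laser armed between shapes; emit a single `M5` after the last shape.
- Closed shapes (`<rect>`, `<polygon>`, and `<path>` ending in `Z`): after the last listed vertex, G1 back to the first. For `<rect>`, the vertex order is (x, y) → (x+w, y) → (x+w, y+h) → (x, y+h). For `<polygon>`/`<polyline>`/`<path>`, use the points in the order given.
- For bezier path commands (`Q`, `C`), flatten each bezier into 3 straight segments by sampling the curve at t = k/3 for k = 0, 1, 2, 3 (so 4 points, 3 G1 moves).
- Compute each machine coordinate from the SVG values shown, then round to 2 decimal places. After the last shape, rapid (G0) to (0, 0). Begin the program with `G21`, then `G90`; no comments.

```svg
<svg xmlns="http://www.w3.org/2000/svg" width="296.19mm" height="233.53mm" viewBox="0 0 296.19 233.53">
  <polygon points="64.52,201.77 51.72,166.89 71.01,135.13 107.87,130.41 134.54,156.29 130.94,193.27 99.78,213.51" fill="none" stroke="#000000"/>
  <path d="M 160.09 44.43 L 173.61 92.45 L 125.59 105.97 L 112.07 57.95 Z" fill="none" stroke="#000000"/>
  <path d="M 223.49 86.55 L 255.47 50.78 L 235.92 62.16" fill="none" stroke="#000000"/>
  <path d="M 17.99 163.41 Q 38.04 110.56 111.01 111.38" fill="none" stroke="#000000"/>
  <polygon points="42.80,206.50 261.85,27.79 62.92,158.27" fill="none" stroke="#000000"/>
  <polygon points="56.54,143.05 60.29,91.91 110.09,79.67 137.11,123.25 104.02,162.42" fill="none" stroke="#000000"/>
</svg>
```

G21
G90
G0 X64.52 Y31.76
M3 S219
G01 X51.72 Y66.64 F3415
G01 X71.01 Y98.40 F3415
G01 X107.87 Y103.12 F3415
G01 X134.54 Y77.24 F3415
G01 X130.94 Y40.26 F3415
G01 X99.78 Y20.02 F3415
G01 X64.52 Y31.76 F3415
G0 X160.09 Y189.10
M3 S219
G01 X173.61 Y141.08 F3415
G01 X125.59 Y127.56 F3415
G01 X112.07 Y175.58 F3415
G01 X160.09 Y189.10 F3415
G0 X223.49 Y146.98
M3 S219
G01 X255.47 Y182.75 F3415
G01 X235.92 Y171.37 F3415
G0 X17.99 Y70.12
M3 S219
G01 X37.24 Y99.39 F3415
G01 X68.24 Y116.73 F3415
G01 X111.01 Y122.15 F3415
G0 X42.80 Y27.03
M3 S219
G01 X261.85 Y205.74 F3415
G01 X62.92 Y75.26 F3415
G01 X42.80 Y27.03 F3415
G0 X56.54 Y90.48
M3 S219
G01 X60.29 Y141.62 F3415
G01 X110.09 Y153.86 F3415
G01 X137.11 Y110.28 F3415
G01 X104.02 Y71.11 F3415
G01 X56.54 Y90.48 F3415
M5
G0 X0.00 Y0.00

Since the viewBox matches the mm dimensions, user units are millimetres directly. The only transform is the Y-flip y_m = 233.53 − y_svg.

Shape 1 is a regular polygon drawn with `<polygon>`. Its stroke #000000 means engrave at S219, F3415. After flipping Y the toolpath is (64.52,31.76) → (51.72,66.64) → (71.01,98.40) → (107.87,103.12) → (134.54,77.24) → (130.94,40.26) → (99.78,20.02) → (64.52,31.76), returning to the start.

Shape 2 is a regular polygon drawn with `<path>`. Its stroke #000000 means engrave at S219, F3415. After flipping Y the toolpath is (160.09,189.10) → (173.61,141.08) → (125.59,127.56) → (112.07,175.58) → (160.09,189.10), returning to the start.

Shape 3 is a open polyline drawn with `<path>`. Its stroke #000000 means engrave at S219, F3415. After flipping Y the toolpath is (223.49,146.98) → (255.47,182.75) → (235.92,171.37).

Shape 4 is a quadratic bezier drawn with `<path>`. Its stroke #000000 means engrave at S219, F3415. After flipping Y the toolpath is (17.99,70.12) → (37.24,99.39) → (68.24,116.73) → (111.01,122.15).

Shape 5 is a closed polygon drawn with `<polygon>`. Its stroke #000000 means engrave at S219, F3415. After flipping Y the toolpath is (42.80,27.03) → (261.85,205.74) → (62.92,75.26) → (42.80,27.03), returning to the start.

Shape 6 is a regular polygon drawn with `<polygon>`. Its stroke #000000 means engrave at S219, F3415. After flipping Y the toolpath is (56.54,90.48) → (60.29,141.62) → (110.09,153.86) → (137.11,110.28) → (104.02,71.11) → (56.54,90.48), returning to the start.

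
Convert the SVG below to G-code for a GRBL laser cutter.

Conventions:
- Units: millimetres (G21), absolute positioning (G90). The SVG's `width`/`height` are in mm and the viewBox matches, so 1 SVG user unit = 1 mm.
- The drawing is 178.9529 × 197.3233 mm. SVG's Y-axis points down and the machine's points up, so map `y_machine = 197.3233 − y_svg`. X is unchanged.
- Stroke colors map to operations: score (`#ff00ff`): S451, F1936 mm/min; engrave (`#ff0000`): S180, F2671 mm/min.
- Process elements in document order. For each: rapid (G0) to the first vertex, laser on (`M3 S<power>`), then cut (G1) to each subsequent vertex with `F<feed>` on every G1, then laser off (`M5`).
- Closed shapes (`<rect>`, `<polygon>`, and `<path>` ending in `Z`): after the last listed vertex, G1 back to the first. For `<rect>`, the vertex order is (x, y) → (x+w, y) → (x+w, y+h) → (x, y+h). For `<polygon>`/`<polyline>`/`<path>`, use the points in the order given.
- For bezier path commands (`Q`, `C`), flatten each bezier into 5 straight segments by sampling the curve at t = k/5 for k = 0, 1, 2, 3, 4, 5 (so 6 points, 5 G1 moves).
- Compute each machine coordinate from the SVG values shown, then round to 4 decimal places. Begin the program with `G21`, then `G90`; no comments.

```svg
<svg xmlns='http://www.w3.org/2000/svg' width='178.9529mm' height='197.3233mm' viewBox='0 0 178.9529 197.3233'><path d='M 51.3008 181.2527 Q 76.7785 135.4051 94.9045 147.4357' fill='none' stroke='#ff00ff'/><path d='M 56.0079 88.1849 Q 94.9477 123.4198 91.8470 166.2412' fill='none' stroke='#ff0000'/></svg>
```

1 u = 1 mm; y_m = 197.3233 − y.

[1] `<path>` quadratic bezier, #ff00ff→score S451 F1936: (51.3008,16.0706) → (61.1978,32.0945) → (70.5067,43.4882) → (79.2274,50.2516) → (87.3600,52.3847) → (94.9045,49.8876)

[2] `<path>` quadratic bezier, #ff0000→engrave S180 F2671: (56.0079,109.1384) → (69.9022,94.7410) → (80.4333,79.7366) → (87.6011,64.1254) → (91.4057,47.9072) → (91.8470,31.0821)

G21
G90
G0 X51.3008 Y16.0706
M3 S451
G1 X61.1978 Y32.0945 F1936
G1 X70.5067 Y43.4882 F1936
G1 X79.2274 Y50.2516 F1936
G1 X87.3600 Y52.3847 F1936
G1 X94.9045 Y49.8876 F1936
M5
G0 X56.0079 Y109.1384
M3 S180
G1 X69.9022 Y94.7410 F2671
G1 X80.4333 Y79.7366 F2671
G1 X87.6011 Y64.1254 F2671
G1 X91.4057 Y47.9072 F2671
G1 X91.8470 Y31.0821 F2671
M5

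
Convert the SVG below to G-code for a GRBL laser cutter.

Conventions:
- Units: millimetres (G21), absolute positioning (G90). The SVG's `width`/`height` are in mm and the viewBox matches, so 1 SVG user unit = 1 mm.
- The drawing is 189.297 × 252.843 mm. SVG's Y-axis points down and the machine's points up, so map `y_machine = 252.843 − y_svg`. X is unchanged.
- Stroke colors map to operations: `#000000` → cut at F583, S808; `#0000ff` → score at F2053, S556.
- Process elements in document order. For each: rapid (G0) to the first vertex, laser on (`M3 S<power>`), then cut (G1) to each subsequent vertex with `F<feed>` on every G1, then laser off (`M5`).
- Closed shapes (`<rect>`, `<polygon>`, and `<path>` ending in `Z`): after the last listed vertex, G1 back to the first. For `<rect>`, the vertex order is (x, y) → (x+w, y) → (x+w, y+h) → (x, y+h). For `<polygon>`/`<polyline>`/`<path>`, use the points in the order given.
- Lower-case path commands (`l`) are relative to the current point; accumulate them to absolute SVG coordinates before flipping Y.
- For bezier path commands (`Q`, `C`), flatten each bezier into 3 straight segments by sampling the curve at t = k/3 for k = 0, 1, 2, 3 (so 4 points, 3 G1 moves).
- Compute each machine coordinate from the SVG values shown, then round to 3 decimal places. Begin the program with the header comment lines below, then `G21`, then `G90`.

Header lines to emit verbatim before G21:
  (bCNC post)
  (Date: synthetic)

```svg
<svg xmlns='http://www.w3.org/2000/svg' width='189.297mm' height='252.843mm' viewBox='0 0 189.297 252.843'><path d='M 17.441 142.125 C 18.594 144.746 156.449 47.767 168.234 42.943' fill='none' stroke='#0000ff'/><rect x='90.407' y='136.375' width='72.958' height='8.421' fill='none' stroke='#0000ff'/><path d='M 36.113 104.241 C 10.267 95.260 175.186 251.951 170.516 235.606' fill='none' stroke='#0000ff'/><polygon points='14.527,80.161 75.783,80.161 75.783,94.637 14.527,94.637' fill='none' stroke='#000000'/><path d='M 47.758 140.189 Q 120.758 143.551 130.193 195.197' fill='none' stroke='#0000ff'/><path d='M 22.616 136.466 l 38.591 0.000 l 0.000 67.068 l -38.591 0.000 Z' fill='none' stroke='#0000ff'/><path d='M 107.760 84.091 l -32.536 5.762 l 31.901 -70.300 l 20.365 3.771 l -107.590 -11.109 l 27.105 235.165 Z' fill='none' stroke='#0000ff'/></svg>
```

1 u = 1 mm; y_m = 252.843 − y.

[1] `<path>` cubic bezier, #0000ff→score S556 F2053: (17.441,110.718) → (54.429,134.195) → (124.158,181.460) → (168.234,209.900)

[2] `<rect>` rectangle, #0000ff→score S556 F2053: (90.407,116.468) → (163.365,116.468) → (163.365,108.047) → (90.407,108.047) → (90.407,116.468) (closed)

[3] `<path>` cubic bezier, #0000ff→score S556 F2053: (36.113,148.602) → (60.509,114.904) → (132.003,46.026) → (170.516,17.237)

[4] `<polygon>` rectangle, #000000→cut S808 F583: (14.527,172.682) → (75.783,172.682) → (75.783,158.206) → (14.527,158.206) → (14.527,172.682) (closed)

[5] `<path>` quadratic bezier, #0000ff→score S556 F2053: (47.758,112.654) → (89.362,105.048) → (116.840,86.712) → (130.193,57.646)

[6] `<path>` rectangle, #0000ff→score S556 F2053: (22.616,116.377) → (61.207,116.377) → (61.207,49.309) → (22.616,49.309) → (22.616,116.377) (closed)

[7] `<path>` closed polygon, #0000ff→score S556 F2053: (107.760,168.752) → (75.224,162.990) → (107.125,233.290) → (127.490,229.519) → (19.900,240.628) → (47.005,5.463) → (107.760,168.752) (closed)

(bCNC post)
(Date: synthetic)
G21
G90
G0 X17.441 Y110.718
M3 S556
G1 X54.429 Y134.195 F2053
G1 X124.158 Y181.460 F2053
G1 X168.234 Y209.900 F2053
M5
G0 X90.407 Y116.468
M3 S556
G1 X163.365 Y116.468 F2053
G1 X163.365 Y108.047 F2053
G1 X90.407 Y108.047 F2053
G1 X90.407 Y116.468 F2053
M5
G0 X36.113 Y148.602
M3 S556
G1 X60.509 Y114.904 F2053
G1 X132.003 Y46.026 F2053
G1 X170.516 Y17.237 F2053
M5
G0 X14.527 Y172.682
M3 S808
G1 X75.783 Y172.682 F583
G1 X75.783 Y158.206 F583
G1 X14.527 Y158.206 F583
G1 X14.527 Y172.682 F583
M5
G0 X47.758 Y112.654
M3 S556
G1 X89.362 Y105.048 F2053
G1 X116.840 Y86.712 F2053
G1 X130.193 Y57.646 F2053
M5
G0 X22.616 Y116.377
M3 S556
G1 X61.207 Y116.377 F2053
G1 X61.207 Y49.309 F2053
G1 X22.616 Y49.309 F2053
G1 X22.616 Y116.377 F2053
M5
G0 X107.760 Y168.752
M3 S556
G1 X75.224 Y162.990 F2053
G1 X107.125 Y233.290 F2053
G1 X127.490 Y229.519 F2053
G1 X19.900 Y240.628 F2053
G1 X47.005 Y5.463 F2053
G1 X107.760 Y168.752 F2053
M5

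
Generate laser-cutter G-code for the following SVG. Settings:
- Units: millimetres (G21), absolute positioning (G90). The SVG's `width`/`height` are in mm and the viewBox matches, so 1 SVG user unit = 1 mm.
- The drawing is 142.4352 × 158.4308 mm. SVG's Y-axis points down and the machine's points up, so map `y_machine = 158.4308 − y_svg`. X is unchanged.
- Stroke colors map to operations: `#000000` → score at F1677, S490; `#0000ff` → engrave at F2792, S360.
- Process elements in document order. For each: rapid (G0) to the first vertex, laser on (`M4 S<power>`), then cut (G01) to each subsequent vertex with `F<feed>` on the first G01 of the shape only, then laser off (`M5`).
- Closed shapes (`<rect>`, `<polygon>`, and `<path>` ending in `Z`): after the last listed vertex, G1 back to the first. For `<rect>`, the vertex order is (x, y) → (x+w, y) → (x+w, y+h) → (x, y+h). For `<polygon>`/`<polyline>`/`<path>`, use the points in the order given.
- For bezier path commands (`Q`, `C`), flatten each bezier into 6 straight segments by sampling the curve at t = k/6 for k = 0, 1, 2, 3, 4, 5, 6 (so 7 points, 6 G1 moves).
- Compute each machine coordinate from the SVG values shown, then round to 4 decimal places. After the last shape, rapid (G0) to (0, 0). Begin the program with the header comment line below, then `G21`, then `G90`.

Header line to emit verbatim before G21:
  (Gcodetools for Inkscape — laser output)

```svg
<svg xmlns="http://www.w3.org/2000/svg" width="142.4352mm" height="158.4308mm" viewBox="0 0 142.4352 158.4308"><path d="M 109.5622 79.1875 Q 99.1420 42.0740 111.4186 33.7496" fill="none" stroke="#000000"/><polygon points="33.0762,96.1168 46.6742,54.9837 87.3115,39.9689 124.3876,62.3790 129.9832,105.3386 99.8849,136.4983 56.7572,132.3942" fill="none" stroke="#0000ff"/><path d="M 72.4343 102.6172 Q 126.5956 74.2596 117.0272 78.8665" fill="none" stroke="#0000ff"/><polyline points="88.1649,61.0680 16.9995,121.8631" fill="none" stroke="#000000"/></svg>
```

(Gcodetools for Inkscape — laser output)
G21
G90
G0 X109.5622 Y79.2433
M4 S490
G01 X106.7193 Y90.8148 F1677
G01 X105.1373 Y100.7868
G01 X104.8162 Y109.1595
G01 X105.7561 Y115.9328
G01 X107.9569 Y121.1067
G01 X111.4186 Y124.6812
M5
G0 X33.0762 Y62.3140
M4 S360
G01 X46.6742 Y103.4471 F2792
G01 X87.3115 Y118.4619
G01 X124.3876 Y96.0518
G01 X129.9832 Y53.0922
G01 X99.8849 Y21.9325
G01 X56.7572 Y26.0366
G01 X33.0762 Y62.3140
M5
G0 X72.4343 Y55.8136
M4 S360
G01 X88.7178 Y64.3505 F2792
G01 X101.4608 Y71.0559
G01 X110.6632 Y75.9301
G01 X116.3251 Y78.9728
G01 X118.4464 Y80.1843
G01 X117.0272 Y79.5643
M5
G0 X88.1649 Y97.3628
M4 S490
G01 X16.9995 Y36.5677 F1677
M5
G0 X0.0000 Y0.0000

Since the viewBox matches the mm dimensions, user units are millimetres directly. The only transform is the Y-flip y_m = 158.4308 − y_svg.

Shape 1 is a quadratic bezier drawn with `<path>`. Its stroke #000000 means score at S490, F1677. After flipping Y the toolpath is (109.5622,79.2433) → (106.7193,90.8148) → (105.1373,100.7868) → (104.8162,109.1595) → (105.7561,115.9328) → (107.9569,121.1067) → (111.4186,124.6812).

Shape 2 is a regular polygon drawn with `<polygon>`. Its stroke #0000ff means engrave at S360, F2792. After flipping Y the toolpath is (33.0762,62.3140) → (46.6742,103.4471) → (87.3115,118.4619) → (124.3876,96.0518) → (129.9832,53.0922) → (99.8849,21.9325) → (56.7572,26.0366) → (33.0762,62.3140), returning to the start.

Shape 3 is a quadratic bezier drawn with `<path>`. Its stroke #0000ff means engrave at S360, F2792. After flipping Y the toolpath is (72.4343,55.8136) → (88.7178,64.3505) → (101.4608,71.0559) → (110.6632,75.9301) → (116.3251,78.9728) → (118.4464,80.1843) → (117.0272,79.5643).

Shape 4 is a line segment drawn with `<polyline>`. Its stroke #000000 means score at S490, F1677. After flipping Y the toolpath is (88.1649,97.3628) → (16.9995,36.5677).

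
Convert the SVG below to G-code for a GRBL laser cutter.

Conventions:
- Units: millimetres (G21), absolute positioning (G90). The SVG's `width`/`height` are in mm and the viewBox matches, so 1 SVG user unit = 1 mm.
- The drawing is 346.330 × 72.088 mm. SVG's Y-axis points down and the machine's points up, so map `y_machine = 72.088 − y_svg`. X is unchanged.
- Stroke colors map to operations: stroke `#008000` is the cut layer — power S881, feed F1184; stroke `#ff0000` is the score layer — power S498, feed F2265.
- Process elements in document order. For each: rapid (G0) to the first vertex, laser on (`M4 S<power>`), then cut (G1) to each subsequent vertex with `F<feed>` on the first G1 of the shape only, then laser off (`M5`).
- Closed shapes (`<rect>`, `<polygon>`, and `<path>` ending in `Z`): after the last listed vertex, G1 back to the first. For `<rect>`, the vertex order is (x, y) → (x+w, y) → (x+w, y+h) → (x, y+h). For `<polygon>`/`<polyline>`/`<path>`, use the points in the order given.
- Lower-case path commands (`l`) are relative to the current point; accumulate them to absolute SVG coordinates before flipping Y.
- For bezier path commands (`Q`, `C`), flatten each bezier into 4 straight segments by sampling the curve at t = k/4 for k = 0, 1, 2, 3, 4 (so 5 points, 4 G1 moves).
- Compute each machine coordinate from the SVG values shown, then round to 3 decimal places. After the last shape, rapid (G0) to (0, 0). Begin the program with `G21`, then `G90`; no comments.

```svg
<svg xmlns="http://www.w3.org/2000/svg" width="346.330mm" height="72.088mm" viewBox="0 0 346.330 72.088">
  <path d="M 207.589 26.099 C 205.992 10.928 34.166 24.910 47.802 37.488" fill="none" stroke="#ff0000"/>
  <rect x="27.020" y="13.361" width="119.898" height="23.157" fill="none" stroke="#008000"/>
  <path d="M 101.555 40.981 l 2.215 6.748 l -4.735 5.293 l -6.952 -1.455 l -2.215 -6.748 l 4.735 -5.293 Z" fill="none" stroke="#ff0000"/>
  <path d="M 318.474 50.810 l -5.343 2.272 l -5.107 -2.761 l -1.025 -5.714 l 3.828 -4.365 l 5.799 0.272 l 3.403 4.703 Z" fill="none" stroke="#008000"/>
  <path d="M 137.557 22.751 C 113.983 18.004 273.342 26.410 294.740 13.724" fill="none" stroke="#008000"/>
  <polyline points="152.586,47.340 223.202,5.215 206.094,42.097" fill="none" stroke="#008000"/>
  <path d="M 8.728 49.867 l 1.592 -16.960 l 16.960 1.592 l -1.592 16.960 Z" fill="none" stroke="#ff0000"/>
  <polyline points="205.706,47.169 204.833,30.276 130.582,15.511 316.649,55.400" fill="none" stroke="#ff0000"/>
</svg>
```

1 u = 1 mm; y_m = 72.088 − y.

[1] `<path>` cubic bezier, #ff0000→score S498 F2265: (207.589,45.989) → (180.031,52.379) → (121.983,50.700) → (66.791,43.819) → (47.802,34.600)

[2] `<rect>` rectangle, #008000→cut S881 F1184: (27.020,58.727) → (146.918,58.727) → (146.918,35.570) → (27.020,35.570) → (27.020,58.727) (closed)

[3] `<path>` regular polygon, #ff0000→score S498 F2265: (101.555,31.107) → (103.770,24.359) → (99.035,19.066) → (92.083,20.521) → (89.868,27.269) → (94.603,32.562) → (101.555,31.107) (closed)

[4] `<path>` regular polygon, #008000→cut S881 F1184: (318.474,21.278) → (313.131,19.006) → (308.024,21.767) → (306.999,27.481) → (310.827,31.846) → (316.626,31.574) → (320.029,26.871) → (318.474,21.278) (closed)

[5] `<path>` cubic bezier, #008000→cut S881 F1184: (137.557,49.337) → (149.162,50.966) → (199.284,50.873) → (257.838,52.269) → (294.740,58.364)

[6] `<polyline>` open polyline, #008000→cut S881 F1184: (152.586,24.748) → (223.202,66.873) → (206.094,29.991)

[7] `<path>` regular polygon, #ff0000→score S498 F2265: (8.728,22.221) → (10.320,39.181) → (27.280,37.589) → (25.688,20.629) → (8.728,22.221) (closed)

[8] `<polyline>` open polyline, #ff0000→score S498 F2265: (205.706,24.919) → (204.833,41.812) → (130.582,56.577) → (316.649,16.688)

G21
G90
G0 X207.589 Y45.989
M4 S498
G1 X180.031 Y52.379 F2265
G1 X121.983 Y50.700
G1 X66.791 Y43.819
G1 X47.802 Y34.600
M5
G0 X27.020 Y58.727
M4 S881
G1 X146.918 Y58.727 F1184
G1 X146.918 Y35.570
G1 X27.020 Y35.570
G1 X27.020 Y58.727
M5
G0 X101.555 Y31.107
M4 S498
G1 X103.770 Y24.359 F2265
G1 X99.035 Y19.066
G1 X92.083 Y20.521
G1 X89.868 Y27.269
G1 X94.603 Y32.562
G1 X101.555 Y31.107
M5
G0 X318.474 Y21.278
M4 S881
G1 X313.131 Y19.006 F1184
G1 X308.024 Y21.767
G1 X306.999 Y27.481
G1 X310.827 Y31.846
G1 X316.626 Y31.574
G1 X320.029 Y26.871
G1 X318.474 Y21.278
M5
G0 X137.557 Y49.337
M4 S881
G1 X149.162 Y50.966 F1184
G1 X199.284 Y50.873
G1 X257.838 Y52.269
G1 X294.740 Y58.364
M5
G0 X152.586 Y24.748
M4 S881
G1 X223.202 Y66.873 F1184
G1 X206.094 Y29.991
M5
G0 X8.728 Y22.221
M4 S498
G1 X10.320 Y39.181 F2265
G1 X27.280 Y37.589
G1 X25.688 Y20.629
G1 X8.728 Y22.221
M5
G0 X205.706 Y24.919
M4 S498
G1 X204.833 Y41.812 F2265
G1 X130.582 Y56.577
G1 X316.649 Y16.688
M5
G0 X0.000 Y0.000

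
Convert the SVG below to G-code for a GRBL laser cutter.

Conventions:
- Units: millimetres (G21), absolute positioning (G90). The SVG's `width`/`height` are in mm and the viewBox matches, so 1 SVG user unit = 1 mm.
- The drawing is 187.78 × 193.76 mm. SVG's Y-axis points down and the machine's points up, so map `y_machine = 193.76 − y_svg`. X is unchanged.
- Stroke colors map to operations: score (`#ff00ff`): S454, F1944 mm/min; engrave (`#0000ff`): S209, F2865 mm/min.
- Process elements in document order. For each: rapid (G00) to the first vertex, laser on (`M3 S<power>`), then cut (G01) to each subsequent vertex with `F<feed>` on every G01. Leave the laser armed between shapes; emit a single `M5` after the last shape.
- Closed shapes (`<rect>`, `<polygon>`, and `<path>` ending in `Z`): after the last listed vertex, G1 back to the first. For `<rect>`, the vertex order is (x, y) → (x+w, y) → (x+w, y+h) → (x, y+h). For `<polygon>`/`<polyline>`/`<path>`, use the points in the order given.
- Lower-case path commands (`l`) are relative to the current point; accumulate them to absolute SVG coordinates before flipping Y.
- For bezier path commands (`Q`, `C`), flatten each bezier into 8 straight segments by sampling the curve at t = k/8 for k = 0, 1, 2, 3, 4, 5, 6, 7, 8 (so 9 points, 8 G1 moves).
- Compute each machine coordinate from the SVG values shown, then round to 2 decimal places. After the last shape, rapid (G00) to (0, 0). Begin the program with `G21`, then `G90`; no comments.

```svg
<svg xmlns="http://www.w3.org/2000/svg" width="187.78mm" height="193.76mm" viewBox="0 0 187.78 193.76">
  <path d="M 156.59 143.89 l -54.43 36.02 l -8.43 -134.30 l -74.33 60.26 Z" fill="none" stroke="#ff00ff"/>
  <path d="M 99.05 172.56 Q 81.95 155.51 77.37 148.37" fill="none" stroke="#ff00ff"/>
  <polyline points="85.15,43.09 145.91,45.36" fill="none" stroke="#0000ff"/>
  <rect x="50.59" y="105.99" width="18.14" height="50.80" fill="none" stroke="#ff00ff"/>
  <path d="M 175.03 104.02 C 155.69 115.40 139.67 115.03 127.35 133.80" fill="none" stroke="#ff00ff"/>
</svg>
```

viewBox `0 0 187.78 193.76` with mm width/height → 1 unit = 1 mm. Flip: y_m = 193.76 − y_svg.

**Shape 1** — `<path>` closed polygon, stroke `#ff00ff` → score (S454, F1944). Machine vertices: (156.59,49.87) → (102.16,13.85) → (93.73,148.15) → (19.40,87.89) → (156.59,49.87). Closed: final G1 returns to the first vertex.

**Shape 2** — `<path>` quadratic bezier, stroke `#ff00ff` → score (S454, F1944). Control points (SVG): P0=(99.05,172.56), P1=(81.95,155.51), P2=(77.37,148.37); sampled at t=k/8. Machine vertices: (99.05,21.20) → (94.97,25.31) → (91.28,29.11) → (87.99,32.59) → (85.08,35.77) → (82.57,38.64) → (80.44,41.20) → (78.71,43.45) → (77.37,45.39). Open path.

**Shape 3** — `<polyline>` line segment, stroke `#0000ff` → engrave (S209, F2865). Machine vertices: (85.15,150.67) → (145.91,148.40). Open path.

**Shape 4** — `<rect>` rectangle, stroke `#ff00ff` → score (S454, F1944). Machine vertices: (50.59,87.77) → (68.73,87.77) → (68.73,36.97) → (50.59,36.97) → (50.59,87.77). Closed: final G1 returns to the first vertex.

**Shape 5** — `<path>` cubic bezier, stroke `#ff00ff` → score (S454, F1944). Control points (SVG): P0=(175.03,104.02), P1=(155.69,115.40), P2=(139.67,115.03), P3=(127.35,133.80); sampled at t=k/8. Machine vertices: (175.03,89.74) → (167.93,85.96) → (161.15,82.93) → (154.69,80.27) → (148.56,77.62) → (142.75,74.63) → (137.28,70.93) → (132.14,66.16) → (127.35,59.96). Open path.

G21
G90
G00 X156.59 Y49.87
M3 S454
G01 X102.16 Y13.85 F1944
G01 X93.73 Y148.15 F1944
G01 X19.40 Y87.89 F1944
G01 X156.59 Y49.87 F1944
G00 X99.05 Y21.20
M3 S454
G01 X94.97 Y25.31 F1944
G01 X91.28 Y29.11 F1944
G01 X87.99 Y32.59 F1944
G01 X85.08 Y35.77 F1944
G01 X82.57 Y38.64 F1944
G01 X80.44 Y41.20 F1944
G01 X78.71 Y43.45 F1944
G01 X77.37 Y45.39 F1944
G00 X85.15 Y150.67
M3 S209
G01 X145.91 Y148.40 F2865
G00 X50.59 Y87.77
M3 S454
G01 X68.73 Y87.77 F1944
G01 X68.73 Y36.97 F1944
G01 X50.59 Y36.97 F1944
G01 X50.59 Y87.77 F1944
G00 X175.03 Y89.74
M3 S454
G01 X167.93 Y85.96 F1944
G01 X161.15 Y82.93 F1944
G01 X154.69 Y80.27 F1944
G01 X148.56 Y77.62 F1944
G01 X142.75 Y74.63 F1944
G01 X137.28 Y70.93 F1944
G01 X132.14 Y66.16 F1944
G01 X127.35 Y59.96 F1944
M5
G00 X0.00 Y0.00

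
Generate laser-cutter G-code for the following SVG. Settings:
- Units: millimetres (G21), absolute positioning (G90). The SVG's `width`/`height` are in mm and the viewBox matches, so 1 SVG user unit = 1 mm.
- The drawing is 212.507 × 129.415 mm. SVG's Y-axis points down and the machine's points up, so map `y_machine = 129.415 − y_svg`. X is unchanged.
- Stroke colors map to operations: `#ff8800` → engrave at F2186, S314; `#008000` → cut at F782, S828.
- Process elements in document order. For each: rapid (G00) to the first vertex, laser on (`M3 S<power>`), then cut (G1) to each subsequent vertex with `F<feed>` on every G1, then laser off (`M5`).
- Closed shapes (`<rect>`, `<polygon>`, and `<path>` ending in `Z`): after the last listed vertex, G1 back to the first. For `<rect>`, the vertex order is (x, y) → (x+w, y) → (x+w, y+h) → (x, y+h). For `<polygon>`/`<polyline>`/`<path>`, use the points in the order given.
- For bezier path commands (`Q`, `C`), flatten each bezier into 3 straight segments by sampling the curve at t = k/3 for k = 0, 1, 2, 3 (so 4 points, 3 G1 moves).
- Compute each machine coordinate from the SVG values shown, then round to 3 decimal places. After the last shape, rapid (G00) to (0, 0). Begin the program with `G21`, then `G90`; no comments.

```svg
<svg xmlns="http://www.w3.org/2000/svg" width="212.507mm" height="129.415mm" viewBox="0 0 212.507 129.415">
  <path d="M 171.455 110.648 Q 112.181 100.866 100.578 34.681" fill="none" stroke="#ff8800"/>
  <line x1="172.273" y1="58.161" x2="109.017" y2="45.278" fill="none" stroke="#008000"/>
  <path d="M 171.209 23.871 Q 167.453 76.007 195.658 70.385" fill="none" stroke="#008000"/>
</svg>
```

G21
G90
G00 X171.455 Y18.767
M3 S314
G1 X137.236 Y31.555 F2186
G1 X113.610 Y56.878 F2186
G1 X100.578 Y94.734 F2186
M5
G00 X172.273 Y71.254
M3 S828
G1 X109.017 Y84.137 F782
M5
G00 X171.209 Y105.544
M3 S828
G1 X172.256 Y77.204 F782
G1 X180.406 Y61.700 F782
G1 X195.658 Y59.030 F782
M5
G00 X0.000 Y0.000

viewBox `0 0 212.507 129.415` with mm width/height → 1 unit = 1 mm. Flip: y_m = 129.415 − y_svg.

**Shape 1** — `<path>` quadratic bezier, stroke `#ff8800` → engrave (S314, F2186). Control points (SVG): P0=(171.455,110.648), P1=(112.181,100.866), P2=(100.578,34.681); sampled at t=k/3. Machine vertices: (171.455,18.767) → (137.236,31.555) → (113.610,56.878) → (100.578,94.734). Open path.

**Shape 2** — `<line>` line segment, stroke `#008000` → cut (S828, F782). Machine vertices: (172.273,71.254) → (109.017,84.137). Open path.

**Shape 3** — `<path>` quadratic bezier, stroke `#008000` → cut (S828, F782). Control points (SVG): P0=(171.209,23.871), P1=(167.453,76.007), P2=(195.658,70.385); sampled at t=k/3. Machine vertices: (171.209,105.544) → (172.256,77.204) → (180.406,61.700) → (195.658,59.030). Open path.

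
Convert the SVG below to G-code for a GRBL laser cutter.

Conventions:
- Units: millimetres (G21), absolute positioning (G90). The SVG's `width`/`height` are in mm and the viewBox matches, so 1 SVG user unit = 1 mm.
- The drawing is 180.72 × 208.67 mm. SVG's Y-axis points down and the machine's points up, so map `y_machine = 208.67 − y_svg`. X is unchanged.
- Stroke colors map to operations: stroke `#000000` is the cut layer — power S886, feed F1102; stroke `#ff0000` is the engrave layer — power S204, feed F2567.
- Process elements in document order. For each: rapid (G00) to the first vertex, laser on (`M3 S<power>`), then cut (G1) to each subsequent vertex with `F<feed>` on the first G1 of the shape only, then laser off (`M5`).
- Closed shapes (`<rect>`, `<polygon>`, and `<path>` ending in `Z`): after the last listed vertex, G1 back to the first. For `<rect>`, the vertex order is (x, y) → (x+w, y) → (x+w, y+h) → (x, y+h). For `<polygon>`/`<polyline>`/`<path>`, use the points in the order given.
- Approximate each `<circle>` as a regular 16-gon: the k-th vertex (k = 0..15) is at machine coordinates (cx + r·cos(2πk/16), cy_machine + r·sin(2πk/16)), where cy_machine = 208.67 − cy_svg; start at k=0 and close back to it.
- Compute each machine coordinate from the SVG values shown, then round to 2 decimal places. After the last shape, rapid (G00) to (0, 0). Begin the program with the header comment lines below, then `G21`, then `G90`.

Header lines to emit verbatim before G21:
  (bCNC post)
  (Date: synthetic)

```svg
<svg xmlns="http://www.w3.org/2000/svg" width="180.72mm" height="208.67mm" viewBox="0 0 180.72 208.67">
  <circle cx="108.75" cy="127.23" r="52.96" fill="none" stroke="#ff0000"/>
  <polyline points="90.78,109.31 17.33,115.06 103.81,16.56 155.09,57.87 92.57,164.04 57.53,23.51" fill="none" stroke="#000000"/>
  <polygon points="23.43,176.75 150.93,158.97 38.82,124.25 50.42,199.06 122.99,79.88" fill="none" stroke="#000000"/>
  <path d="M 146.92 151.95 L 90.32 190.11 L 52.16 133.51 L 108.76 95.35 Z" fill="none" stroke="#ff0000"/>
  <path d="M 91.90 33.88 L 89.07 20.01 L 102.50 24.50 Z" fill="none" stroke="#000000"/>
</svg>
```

viewBox `0 0 180.72 208.67` with mm width/height → 1 unit = 1 mm. Flip: y_m = 208.67 − y_svg.

**Shape 1** — `<circle>` circle, stroke `#ff0000` → engrave (S204, F2567). Machine vertices: (161.71,81.44) → (157.68,101.71) → (146.20,118.89) → (129.02,130.37) → (108.75,134.40) → (88.48,130.37) → (71.30,118.89) → (59.82,101.71) → (55.79,81.44) → (59.82,61.17) → (71.30,43.99) → (88.48,32.51) → (108.75,28.48) → (129.02,32.51) → (146.20,43.99) → (157.68,61.17) → (161.71,81.44). Closed: final G1 returns to the first vertex.

**Shape 2** — `<polyline>` open polyline, stroke `#000000` → cut (S886, F1102). Machine vertices: (90.78,99.36) → (17.33,93.61) → (103.81,192.11) → (155.09,150.80) → (92.57,44.63) → (57.53,185.16). Open path.

**Shape 3** — `<polygon>` closed polygon, stroke `#000000` → cut (S886, F1102). Machine vertices: (23.43,31.92) → (150.93,49.70) → (38.82,84.42) → (50.42,9.61) → (122.99,128.79) → (23.43,31.92). Closed: final G1 returns to the first vertex.

**Shape 4** — `<path>` regular polygon, stroke `#ff0000` → engrave (S204, F2567). Machine vertices: (146.92,56.72) → (90.32,18.56) → (52.16,75.16) → (108.76,113.32) → (146.92,56.72). Closed: final G1 returns to the first vertex.

**Shape 5** — `<path>` regular polygon, stroke `#000000` → cut (S886, F1102). Machine vertices: (91.90,174.79) → (89.07,188.66) → (102.50,184.17) → (91.90,174.79). Closed: final G1 returns to the first vertex.

(bCNC post)
(Date: synthetic)
G21
G90
G00 X161.71 Y81.44
M3 S204
G1 X157.68 Y101.71 F2567
G1 X146.20 Y118.89
G1 X129.02 Y130.37
G1 X108.75 Y134.40
G1 X88.48 Y130.37
G1 X71.30 Y118.89
G1 X59.82 Y101.71
G1 X55.79 Y81.44
G1 X59.82 Y61.17
G1 X71.30 Y43.99
G1 X88.48 Y32.51
G1 X108.75 Y28.48
G1 X129.02 Y32.51
G1 X146.20 Y43.99
G1 X157.68 Y61.17
G1 X161.71 Y81.44
M5
G00 X90.78 Y99.36
M3 S886
G1 X17.33 Y93.61 F1102
G1 X103.81 Y192.11
G1 X155.09 Y150.80
G1 X92.57 Y44.63
G1 X57.53 Y185.16
M5
G00 X23.43 Y31.92
M3 S886
G1 X150.93 Y49.70 F1102
G1 X38.82 Y84.42
G1 X50.42 Y9.61
G1 X122.99 Y128.79
G1 X23.43 Y31.92
M5
G00 X146.92 Y56.72
M3 S204
G1 X90.32 Y18.56 F2567
G1 X52.16 Y75.16
G1 X108.76 Y113.32
G1 X146.92 Y56.72
M5
G00 X91.90 Y174.79
M3 S886
G1 X89.07 Y188.66 F1102
G1 X102.50 Y184.17
G1 X91.90 Y174.79
M5
G00 X0.00 Y0.00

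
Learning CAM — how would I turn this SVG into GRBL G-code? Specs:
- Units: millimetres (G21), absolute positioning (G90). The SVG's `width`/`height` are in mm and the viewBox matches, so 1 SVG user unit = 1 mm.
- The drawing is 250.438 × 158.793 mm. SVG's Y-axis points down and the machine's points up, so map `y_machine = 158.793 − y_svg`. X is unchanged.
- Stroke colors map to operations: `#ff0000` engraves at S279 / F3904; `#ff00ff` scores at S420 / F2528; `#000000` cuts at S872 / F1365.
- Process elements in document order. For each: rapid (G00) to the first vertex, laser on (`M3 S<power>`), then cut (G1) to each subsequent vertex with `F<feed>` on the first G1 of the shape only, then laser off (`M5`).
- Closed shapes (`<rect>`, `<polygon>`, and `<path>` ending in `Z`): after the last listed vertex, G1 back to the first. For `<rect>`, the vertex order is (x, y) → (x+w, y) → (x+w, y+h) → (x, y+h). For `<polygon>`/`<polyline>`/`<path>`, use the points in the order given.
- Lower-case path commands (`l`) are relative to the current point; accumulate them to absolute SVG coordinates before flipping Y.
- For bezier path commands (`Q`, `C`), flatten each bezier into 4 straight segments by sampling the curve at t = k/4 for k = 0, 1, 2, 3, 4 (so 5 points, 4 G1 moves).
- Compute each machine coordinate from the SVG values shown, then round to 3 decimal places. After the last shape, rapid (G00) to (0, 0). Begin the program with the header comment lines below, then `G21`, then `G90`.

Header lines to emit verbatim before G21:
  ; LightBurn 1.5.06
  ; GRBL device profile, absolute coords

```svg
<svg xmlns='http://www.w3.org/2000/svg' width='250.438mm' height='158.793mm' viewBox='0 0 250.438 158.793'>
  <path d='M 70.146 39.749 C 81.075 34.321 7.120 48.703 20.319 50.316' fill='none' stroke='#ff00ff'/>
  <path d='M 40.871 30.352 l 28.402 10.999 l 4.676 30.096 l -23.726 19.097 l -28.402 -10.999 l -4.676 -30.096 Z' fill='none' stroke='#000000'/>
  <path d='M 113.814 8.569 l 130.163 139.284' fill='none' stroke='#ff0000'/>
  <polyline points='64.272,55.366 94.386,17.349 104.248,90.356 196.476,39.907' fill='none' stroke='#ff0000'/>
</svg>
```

; LightBurn 1.5.06
; GRBL device profile, absolute coords
G21
G90
G00 X70.146 Y119.044
M3 S420
G1 X65.115 Y119.910 F2528
G1 X44.381 Y116.401
G1 X24.073 Y111.572
G1 X20.319 Y108.477
M5
G00 X40.871 Y128.441
M3 S872
G1 X69.273 Y117.442 F1365
G1 X73.949 Y87.346
G1 X50.223 Y68.249
G1 X21.821 Y79.248
G1 X17.145 Y109.344
G1 X40.871 Y128.441
M5
G00 X113.814 Y150.224
M3 S279
G1 X243.977 Y10.940 F3904
M5
G00 X64.272 Y103.427
M3 S279
G1 X94.386 Y141.444 F3904
G1 X104.248 Y68.437
G1 X196.476 Y118.886
M5
G00 X0.000 Y0.000

Since the viewBox matches the mm dimensions, user units are millimetres directly. The only transform is the Y-flip y_m = 158.793 − y_svg.

Shape 1 is a cubic bezier drawn with `<path>`. Its stroke #ff00ff means score at S420, F2528. After flipping Y the toolpath is (70.146,119.044) → (65.115,119.910) → (44.381,116.401) → (24.073,111.572) → (20.319,108.477).

Shape 2 is a regular polygon drawn with `<path>`. Its stroke #000000 means cut at S872, F1365. After flipping Y the toolpath is (40.871,128.441) → (69.273,117.442) → (73.949,87.346) → (50.223,68.249) → (21.821,79.248) → (17.145,109.344) → (40.871,128.441), returning to the start.

Shape 3 is a line segment drawn with `<path>`. Its stroke #ff0000 means engrave at S279, F3904. After flipping Y the toolpath is (113.814,150.224) → (243.977,10.940).

Shape 4 is a open polyline drawn with `<polyline>`. Its stroke #ff0000 means engrave at S279, F3904. After flipping Y the toolpath is (64.272,103.427) → (94.386,141.444) → (104.248,68.437) → (196.476,118.886).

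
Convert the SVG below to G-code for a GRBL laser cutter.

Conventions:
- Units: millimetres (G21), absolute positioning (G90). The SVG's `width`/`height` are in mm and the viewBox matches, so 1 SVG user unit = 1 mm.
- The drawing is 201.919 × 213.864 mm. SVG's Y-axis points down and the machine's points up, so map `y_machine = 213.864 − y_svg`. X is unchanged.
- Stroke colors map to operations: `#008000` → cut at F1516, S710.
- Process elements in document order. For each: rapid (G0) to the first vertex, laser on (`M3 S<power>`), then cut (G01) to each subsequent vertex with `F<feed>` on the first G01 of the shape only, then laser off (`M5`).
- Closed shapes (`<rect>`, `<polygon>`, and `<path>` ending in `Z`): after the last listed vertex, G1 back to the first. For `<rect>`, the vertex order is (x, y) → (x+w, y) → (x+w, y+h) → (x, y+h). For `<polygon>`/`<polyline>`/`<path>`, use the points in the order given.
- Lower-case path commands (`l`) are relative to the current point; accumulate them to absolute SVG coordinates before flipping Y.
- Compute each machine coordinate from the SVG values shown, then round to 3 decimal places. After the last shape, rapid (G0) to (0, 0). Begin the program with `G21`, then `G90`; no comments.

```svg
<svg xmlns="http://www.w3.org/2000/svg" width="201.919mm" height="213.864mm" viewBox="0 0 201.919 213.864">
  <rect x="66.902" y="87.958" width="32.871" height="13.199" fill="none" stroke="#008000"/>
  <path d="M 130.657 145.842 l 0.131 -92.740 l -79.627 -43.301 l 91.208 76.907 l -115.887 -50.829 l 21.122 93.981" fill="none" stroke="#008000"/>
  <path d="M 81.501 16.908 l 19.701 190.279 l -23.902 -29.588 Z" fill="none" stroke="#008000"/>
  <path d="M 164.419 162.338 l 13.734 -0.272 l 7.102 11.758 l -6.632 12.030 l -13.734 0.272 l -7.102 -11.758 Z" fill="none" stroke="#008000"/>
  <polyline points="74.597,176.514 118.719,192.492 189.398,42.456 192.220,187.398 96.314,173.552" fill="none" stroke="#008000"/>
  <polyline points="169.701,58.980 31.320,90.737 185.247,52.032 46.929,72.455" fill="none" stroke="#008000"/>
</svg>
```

G21
G90
G0 X66.902 Y125.906
M3 S710
G01 X99.773 Y125.906 F1516
G01 X99.773 Y112.707
G01 X66.902 Y112.707
G01 X66.902 Y125.906
M5
G0 X130.657 Y68.022
M3 S710
G01 X130.788 Y160.762 F1516
G01 X51.161 Y204.063
G01 X142.369 Y127.156
G01 X26.482 Y177.985
G01 X47.604 Y84.004
M5
G0 X81.501 Y196.956
M3 S710
G01 X101.202 Y6.677 F1516
G01 X77.300 Y36.265
G01 X81.501 Y196.956
M5
G0 X164.419 Y51.526
M3 S710
G01 X178.153 Y51.798 F1516
G01 X185.255 Y40.040
G01 X178.623 Y28.010
G01 X164.889 Y27.738
G01 X157.787 Y39.496
G01 X164.419 Y51.526
M5
G0 X74.597 Y37.350
M3 S710
G01 X118.719 Y21.372 F1516
G01 X189.398 Y171.408
G01 X192.220 Y26.466
G01 X96.314 Y40.312
M5
G0 X169.701 Y154.884
M3 S710
G01 X31.320 Y123.127 F1516
G01 X185.247 Y161.832
G01 X46.929 Y141.409
M5
G0 X0.000 Y0.000

Since the viewBox matches the mm dimensions, user units are millimetres directly. The only transform is the Y-flip y_m = 213.864 − y_svg.

Shape 1 is a rectangle drawn with `<rect>`. Its stroke #008000 means cut at S710, F1516. After flipping Y the toolpath is (66.902,125.906) → (99.773,125.906) → (99.773,112.707) → (66.902,112.707) → (66.902,125.906), returning to the start.

Shape 2 is a open polyline drawn with `<path>`. Its stroke #008000 means cut at S710, F1516. After flipping Y the toolpath is (130.657,68.022) → (130.788,160.762) → (51.161,204.063) → (142.369,127.156) → (26.482,177.985) → (47.604,84.004).

Shape 3 is a closed polygon drawn with `<path>`. Its stroke #008000 means cut at S710, F1516. After flipping Y the toolpath is (81.501,196.956) → (101.202,6.677) → (77.300,36.265) → (81.501,196.956), returning to the start.

Shape 4 is a regular polygon drawn with `<path>`. Its stroke #008000 means cut at S710, F1516. After flipping Y the toolpath is (164.419,51.526) → (178.153,51.798) → (185.255,40.040) → (178.623,28.010) → (164.889,27.738) → (157.787,39.496) → (164.419,51.526), returning to the start.

Shape 5 is a open polyline drawn with `<polyline>`. Its stroke #008000 means cut at S710, F1516. After flipping Y the toolpath is (74.597,37.350) → (118.719,21.372) → (189.398,171.408) → (192.220,26.466) → (96.314,40.312).

Shape 6 is a open polyline drawn with `<polyline>`. Its stroke #008000 means cut at S710, F1516. After flipping Y the toolpath is (169.701,154.884) → (31.320,123.127) → (185.247,161.832) → (46.929,141.409).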